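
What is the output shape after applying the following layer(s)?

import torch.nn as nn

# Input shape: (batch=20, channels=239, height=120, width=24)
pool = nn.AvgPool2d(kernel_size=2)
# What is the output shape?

Input shape: (20, 239, 120, 24)
Output shape: (20, 239, 60, 12)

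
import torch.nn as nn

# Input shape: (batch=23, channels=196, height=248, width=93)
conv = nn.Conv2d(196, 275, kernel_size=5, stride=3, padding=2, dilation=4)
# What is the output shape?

Input shape: (23, 196, 248, 93)
Output shape: (23, 275, 79, 27)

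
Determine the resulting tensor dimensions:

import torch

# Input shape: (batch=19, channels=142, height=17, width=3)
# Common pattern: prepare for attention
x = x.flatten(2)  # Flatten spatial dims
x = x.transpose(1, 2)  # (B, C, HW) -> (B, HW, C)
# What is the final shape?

Input shape: (19, 142, 17, 3)
  -> after flatten(2): (19, 142, 51)
Output shape: (19, 51, 142)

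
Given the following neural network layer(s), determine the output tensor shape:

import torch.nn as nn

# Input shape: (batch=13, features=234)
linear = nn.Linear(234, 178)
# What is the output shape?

Input shape: (13, 234)
Output shape: (13, 178)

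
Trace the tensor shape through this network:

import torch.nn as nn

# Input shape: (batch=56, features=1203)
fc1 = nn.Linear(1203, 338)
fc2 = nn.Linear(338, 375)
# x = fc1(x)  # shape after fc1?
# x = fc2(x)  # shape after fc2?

Input shape: (56, 1203)
  -> after fc1: (56, 338)
Output shape: (56, 375)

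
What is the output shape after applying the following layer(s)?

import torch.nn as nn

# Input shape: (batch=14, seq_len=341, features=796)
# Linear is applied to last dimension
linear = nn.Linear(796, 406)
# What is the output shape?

Input shape: (14, 341, 796)
Output shape: (14, 341, 406)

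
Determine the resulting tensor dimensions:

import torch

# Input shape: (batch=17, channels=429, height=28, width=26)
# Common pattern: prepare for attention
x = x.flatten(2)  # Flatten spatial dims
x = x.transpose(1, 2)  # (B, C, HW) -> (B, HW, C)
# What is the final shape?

Input shape: (17, 429, 28, 26)
  -> after flatten(2): (17, 429, 728)
Output shape: (17, 728, 429)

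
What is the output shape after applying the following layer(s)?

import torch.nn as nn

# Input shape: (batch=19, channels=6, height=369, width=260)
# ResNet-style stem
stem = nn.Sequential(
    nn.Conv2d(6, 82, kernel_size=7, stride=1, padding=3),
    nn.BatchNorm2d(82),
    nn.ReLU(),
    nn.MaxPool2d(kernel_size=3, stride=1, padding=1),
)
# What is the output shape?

Input shape: (19, 6, 369, 260)
  -> after Conv2d 7x7 stride=1: (19, 82, 369, 260)
Output shape: (19, 82, 369, 260)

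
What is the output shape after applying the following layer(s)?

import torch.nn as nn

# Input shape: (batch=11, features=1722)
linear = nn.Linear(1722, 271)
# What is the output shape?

Input shape: (11, 1722)
Output shape: (11, 271)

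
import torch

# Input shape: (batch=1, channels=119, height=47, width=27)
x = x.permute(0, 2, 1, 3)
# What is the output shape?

Input shape: (1, 119, 47, 27)
Output shape: (1, 47, 119, 27)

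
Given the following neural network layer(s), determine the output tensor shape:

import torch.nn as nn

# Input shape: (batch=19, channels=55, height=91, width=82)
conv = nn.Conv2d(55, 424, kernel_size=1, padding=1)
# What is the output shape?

Input shape: (19, 55, 91, 82)
Output shape: (19, 424, 93, 84)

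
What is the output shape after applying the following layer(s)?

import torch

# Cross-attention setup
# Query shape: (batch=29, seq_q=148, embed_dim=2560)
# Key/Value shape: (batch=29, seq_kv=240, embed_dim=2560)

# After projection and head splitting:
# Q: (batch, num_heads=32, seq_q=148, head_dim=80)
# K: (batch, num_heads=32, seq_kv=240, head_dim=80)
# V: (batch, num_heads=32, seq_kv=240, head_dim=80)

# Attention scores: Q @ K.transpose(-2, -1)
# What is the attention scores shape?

Input shape: (29, 148, 2560)
Output shape: (29, 32, 148, 240)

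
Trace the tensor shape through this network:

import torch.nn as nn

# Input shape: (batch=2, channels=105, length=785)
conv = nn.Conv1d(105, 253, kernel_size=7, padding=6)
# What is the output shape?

Input shape: (2, 105, 785)
Output shape: (2, 253, 791)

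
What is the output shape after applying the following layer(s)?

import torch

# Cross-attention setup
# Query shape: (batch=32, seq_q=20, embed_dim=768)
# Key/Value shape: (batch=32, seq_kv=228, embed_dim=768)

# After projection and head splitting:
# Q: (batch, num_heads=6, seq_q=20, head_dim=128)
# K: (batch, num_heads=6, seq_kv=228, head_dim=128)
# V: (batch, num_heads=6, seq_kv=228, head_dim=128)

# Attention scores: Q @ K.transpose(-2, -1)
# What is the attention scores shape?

Input shape: (32, 20, 768)
Output shape: (32, 6, 20, 228)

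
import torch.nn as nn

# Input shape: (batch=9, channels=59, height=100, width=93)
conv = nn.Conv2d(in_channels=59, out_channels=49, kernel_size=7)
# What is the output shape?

Input shape: (9, 59, 100, 93)
Output shape: (9, 49, 94, 87)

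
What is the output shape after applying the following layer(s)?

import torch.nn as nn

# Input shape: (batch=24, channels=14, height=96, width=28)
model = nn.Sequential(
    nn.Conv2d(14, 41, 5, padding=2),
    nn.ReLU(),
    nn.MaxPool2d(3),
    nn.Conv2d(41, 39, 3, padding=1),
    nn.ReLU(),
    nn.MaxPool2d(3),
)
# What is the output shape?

Input shape: (24, 14, 96, 28)
  -> after first Conv2d: (24, 41, 96, 28)
  -> after first MaxPool2d: (24, 41, 32, 9)
  -> after second Conv2d: (24, 39, 32, 9)
Output shape: (24, 39, 10, 3)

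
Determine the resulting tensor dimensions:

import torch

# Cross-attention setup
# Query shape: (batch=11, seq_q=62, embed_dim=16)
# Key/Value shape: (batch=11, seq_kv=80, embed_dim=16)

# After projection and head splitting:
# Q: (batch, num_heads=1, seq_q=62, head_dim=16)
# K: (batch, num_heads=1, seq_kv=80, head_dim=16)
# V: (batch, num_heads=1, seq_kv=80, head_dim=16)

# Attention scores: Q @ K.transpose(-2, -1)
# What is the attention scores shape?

Input shape: (11, 62, 16)
Output shape: (11, 1, 62, 80)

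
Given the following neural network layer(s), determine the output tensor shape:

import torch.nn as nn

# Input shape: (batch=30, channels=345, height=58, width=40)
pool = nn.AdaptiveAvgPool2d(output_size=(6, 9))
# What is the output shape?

Input shape: (30, 345, 58, 40)
Output shape: (30, 345, 6, 9)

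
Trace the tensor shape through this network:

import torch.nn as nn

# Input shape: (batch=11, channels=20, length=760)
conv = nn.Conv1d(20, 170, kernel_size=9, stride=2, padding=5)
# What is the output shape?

Input shape: (11, 20, 760)
Output shape: (11, 170, 381)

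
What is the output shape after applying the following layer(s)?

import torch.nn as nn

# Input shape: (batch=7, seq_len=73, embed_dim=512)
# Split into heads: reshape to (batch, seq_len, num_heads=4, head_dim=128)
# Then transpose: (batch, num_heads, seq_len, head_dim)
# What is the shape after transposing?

Input shape: (7, 73, 512)
  -> after reshape: (7, 73, 4, 128)
Output shape: (7, 4, 73, 128)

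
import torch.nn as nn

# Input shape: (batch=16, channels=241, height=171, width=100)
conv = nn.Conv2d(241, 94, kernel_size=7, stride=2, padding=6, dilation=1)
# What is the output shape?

Input shape: (16, 241, 171, 100)
Output shape: (16, 94, 89, 53)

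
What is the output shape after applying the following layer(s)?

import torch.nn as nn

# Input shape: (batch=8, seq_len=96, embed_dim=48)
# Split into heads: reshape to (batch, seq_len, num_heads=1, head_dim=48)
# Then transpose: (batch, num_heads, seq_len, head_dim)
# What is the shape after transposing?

Input shape: (8, 96, 48)
  -> after reshape: (8, 96, 1, 48)
Output shape: (8, 1, 96, 48)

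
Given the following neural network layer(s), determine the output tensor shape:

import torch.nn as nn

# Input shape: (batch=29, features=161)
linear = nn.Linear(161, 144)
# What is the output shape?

Input shape: (29, 161)
Output shape: (29, 144)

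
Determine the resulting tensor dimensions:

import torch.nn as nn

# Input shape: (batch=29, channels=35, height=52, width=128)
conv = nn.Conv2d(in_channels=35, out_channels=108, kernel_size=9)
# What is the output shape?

Input shape: (29, 35, 52, 128)
Output shape: (29, 108, 44, 120)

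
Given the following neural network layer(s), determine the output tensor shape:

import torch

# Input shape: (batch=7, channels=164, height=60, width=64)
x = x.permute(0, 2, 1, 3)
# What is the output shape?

Input shape: (7, 164, 60, 64)
Output shape: (7, 60, 164, 64)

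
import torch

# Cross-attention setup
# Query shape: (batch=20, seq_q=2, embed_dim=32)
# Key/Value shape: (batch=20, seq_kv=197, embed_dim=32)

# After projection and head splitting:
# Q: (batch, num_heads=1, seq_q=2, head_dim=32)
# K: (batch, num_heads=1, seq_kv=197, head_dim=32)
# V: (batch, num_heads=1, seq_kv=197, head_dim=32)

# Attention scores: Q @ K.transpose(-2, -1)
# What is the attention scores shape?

Input shape: (20, 2, 32)
Output shape: (20, 1, 2, 197)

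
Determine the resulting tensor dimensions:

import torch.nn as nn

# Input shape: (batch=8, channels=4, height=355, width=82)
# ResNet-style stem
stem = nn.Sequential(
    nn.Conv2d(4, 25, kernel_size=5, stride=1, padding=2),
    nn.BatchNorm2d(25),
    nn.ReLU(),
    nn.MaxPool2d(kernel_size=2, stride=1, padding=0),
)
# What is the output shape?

Input shape: (8, 4, 355, 82)
  -> after Conv2d 5x5 stride=1: (8, 25, 355, 82)
Output shape: (8, 25, 354, 81)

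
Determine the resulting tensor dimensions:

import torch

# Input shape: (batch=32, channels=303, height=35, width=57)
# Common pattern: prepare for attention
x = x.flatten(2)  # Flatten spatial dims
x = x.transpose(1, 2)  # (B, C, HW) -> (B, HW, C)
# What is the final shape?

Input shape: (32, 303, 35, 57)
  -> after flatten(2): (32, 303, 1995)
Output shape: (32, 1995, 303)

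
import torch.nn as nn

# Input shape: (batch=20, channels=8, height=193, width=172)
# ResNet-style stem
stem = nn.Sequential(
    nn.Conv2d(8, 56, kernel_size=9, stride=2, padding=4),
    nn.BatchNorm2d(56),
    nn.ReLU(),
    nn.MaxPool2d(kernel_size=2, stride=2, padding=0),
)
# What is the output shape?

Input shape: (20, 8, 193, 172)
  -> after Conv2d 9x9 stride=2: (20, 56, 97, 86)
Output shape: (20, 56, 48, 43)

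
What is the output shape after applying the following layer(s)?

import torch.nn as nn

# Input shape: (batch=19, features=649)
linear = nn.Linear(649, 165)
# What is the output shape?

Input shape: (19, 649)
Output shape: (19, 165)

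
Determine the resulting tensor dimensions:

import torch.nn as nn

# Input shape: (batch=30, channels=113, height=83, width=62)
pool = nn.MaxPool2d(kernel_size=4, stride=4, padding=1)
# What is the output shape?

Input shape: (30, 113, 83, 62)
Output shape: (30, 113, 21, 16)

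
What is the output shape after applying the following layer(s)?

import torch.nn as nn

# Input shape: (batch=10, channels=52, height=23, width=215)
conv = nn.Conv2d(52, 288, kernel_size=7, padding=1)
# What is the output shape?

Input shape: (10, 52, 23, 215)
Output shape: (10, 288, 19, 211)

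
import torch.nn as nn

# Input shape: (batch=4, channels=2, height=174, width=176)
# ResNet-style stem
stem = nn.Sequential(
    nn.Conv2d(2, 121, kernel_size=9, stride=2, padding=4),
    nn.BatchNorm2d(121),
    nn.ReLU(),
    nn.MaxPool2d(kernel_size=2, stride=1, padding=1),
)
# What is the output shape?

Input shape: (4, 2, 174, 176)
  -> after Conv2d 9x9 stride=2: (4, 121, 87, 88)
Output shape: (4, 121, 88, 89)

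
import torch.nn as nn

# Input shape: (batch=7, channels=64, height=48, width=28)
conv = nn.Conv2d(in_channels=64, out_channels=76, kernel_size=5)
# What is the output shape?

Input shape: (7, 64, 48, 28)
Output shape: (7, 76, 44, 24)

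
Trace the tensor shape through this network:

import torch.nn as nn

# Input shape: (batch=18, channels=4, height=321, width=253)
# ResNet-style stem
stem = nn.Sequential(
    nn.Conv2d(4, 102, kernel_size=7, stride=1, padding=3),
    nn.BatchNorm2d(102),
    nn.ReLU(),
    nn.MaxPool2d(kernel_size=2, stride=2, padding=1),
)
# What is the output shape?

Input shape: (18, 4, 321, 253)
  -> after Conv2d 7x7 stride=1: (18, 102, 321, 253)
Output shape: (18, 102, 161, 127)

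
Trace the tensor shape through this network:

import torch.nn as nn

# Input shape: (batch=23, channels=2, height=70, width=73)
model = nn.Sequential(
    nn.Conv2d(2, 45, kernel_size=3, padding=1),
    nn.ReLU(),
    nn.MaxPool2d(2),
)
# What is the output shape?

Input shape: (23, 2, 70, 73)
  -> after Conv2d: (23, 45, 70, 73)
  -> after ReLU: (23, 45, 70, 73)
Output shape: (23, 45, 35, 36)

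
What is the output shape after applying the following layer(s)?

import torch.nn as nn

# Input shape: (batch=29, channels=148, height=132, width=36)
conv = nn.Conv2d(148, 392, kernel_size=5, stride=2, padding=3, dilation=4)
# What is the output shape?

Input shape: (29, 148, 132, 36)
Output shape: (29, 392, 61, 13)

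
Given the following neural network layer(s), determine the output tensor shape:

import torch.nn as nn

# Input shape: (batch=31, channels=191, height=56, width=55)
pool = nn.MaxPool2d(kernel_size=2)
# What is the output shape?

Input shape: (31, 191, 56, 55)
Output shape: (31, 191, 28, 27)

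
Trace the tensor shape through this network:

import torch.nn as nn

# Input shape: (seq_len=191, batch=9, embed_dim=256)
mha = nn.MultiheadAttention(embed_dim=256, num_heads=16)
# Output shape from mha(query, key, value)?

Input shape: (191, 9, 256)
Output shape: (191, 9, 256)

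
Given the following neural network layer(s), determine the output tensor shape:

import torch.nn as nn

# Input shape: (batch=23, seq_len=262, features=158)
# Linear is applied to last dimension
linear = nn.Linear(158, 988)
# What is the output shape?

Input shape: (23, 262, 158)
Output shape: (23, 262, 988)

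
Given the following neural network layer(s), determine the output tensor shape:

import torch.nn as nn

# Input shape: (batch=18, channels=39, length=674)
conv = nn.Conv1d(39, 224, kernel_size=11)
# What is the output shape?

Input shape: (18, 39, 674)
Output shape: (18, 224, 664)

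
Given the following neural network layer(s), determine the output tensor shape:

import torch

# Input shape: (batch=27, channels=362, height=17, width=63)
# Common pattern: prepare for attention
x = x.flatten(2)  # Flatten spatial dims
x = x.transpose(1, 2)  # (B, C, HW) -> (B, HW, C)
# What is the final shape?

Input shape: (27, 362, 17, 63)
  -> after flatten(2): (27, 362, 1071)
Output shape: (27, 1071, 362)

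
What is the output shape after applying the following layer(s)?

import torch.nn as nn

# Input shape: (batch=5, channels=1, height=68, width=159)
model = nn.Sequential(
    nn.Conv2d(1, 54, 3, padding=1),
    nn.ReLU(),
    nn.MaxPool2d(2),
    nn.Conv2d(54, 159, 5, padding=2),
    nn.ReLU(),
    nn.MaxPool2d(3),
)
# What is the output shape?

Input shape: (5, 1, 68, 159)
  -> after first Conv2d: (5, 54, 68, 159)
  -> after first MaxPool2d: (5, 54, 34, 79)
  -> after second Conv2d: (5, 159, 34, 79)
Output shape: (5, 159, 11, 26)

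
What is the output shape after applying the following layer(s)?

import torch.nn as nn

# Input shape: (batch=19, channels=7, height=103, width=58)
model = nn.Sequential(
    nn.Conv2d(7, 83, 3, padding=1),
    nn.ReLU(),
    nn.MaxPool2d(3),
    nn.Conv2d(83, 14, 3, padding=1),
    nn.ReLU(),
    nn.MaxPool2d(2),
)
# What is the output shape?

Input shape: (19, 7, 103, 58)
  -> after first Conv2d: (19, 83, 103, 58)
  -> after first MaxPool2d: (19, 83, 34, 19)
  -> after second Conv2d: (19, 14, 34, 19)
Output shape: (19, 14, 17, 9)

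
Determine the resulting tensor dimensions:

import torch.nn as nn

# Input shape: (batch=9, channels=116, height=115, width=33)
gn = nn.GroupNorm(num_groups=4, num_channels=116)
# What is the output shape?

Input shape: (9, 116, 115, 33)
Output shape: (9, 116, 115, 33)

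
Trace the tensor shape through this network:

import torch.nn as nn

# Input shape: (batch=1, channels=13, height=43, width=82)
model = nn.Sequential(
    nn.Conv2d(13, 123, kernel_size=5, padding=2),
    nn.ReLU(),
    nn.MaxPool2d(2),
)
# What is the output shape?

Input shape: (1, 13, 43, 82)
  -> after Conv2d: (1, 123, 43, 82)
  -> after ReLU: (1, 123, 43, 82)
Output shape: (1, 123, 21, 41)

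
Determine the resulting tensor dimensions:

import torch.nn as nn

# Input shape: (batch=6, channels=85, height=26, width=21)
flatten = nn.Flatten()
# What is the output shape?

Input shape: (6, 85, 26, 21)
Output shape: (6, 46410)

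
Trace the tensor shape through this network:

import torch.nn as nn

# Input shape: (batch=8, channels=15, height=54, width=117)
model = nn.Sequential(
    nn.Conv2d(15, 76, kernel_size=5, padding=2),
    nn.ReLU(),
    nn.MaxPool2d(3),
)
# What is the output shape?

Input shape: (8, 15, 54, 117)
  -> after Conv2d: (8, 76, 54, 117)
  -> after ReLU: (8, 76, 54, 117)
Output shape: (8, 76, 18, 39)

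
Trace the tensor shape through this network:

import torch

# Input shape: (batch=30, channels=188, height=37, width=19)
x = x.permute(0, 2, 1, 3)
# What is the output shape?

Input shape: (30, 188, 37, 19)
Output shape: (30, 37, 188, 19)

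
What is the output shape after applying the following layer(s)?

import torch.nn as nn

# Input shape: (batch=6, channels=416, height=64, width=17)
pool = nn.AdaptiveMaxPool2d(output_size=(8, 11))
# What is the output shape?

Input shape: (6, 416, 64, 17)
Output shape: (6, 416, 8, 11)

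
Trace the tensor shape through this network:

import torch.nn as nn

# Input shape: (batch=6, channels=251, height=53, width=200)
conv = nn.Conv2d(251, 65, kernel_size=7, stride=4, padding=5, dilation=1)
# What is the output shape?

Input shape: (6, 251, 53, 200)
Output shape: (6, 65, 15, 51)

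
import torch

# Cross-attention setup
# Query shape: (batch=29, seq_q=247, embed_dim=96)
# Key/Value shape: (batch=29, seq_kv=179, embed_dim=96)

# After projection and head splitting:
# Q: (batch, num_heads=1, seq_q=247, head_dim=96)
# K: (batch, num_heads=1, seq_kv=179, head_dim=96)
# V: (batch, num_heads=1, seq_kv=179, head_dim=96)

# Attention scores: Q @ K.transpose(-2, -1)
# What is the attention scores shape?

Input shape: (29, 247, 96)
Output shape: (29, 1, 247, 179)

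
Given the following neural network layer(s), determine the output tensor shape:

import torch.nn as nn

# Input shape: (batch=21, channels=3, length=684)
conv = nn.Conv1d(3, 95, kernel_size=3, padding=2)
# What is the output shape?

Input shape: (21, 3, 684)
Output shape: (21, 95, 686)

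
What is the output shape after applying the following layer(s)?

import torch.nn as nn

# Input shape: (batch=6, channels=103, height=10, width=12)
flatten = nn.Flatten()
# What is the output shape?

Input shape: (6, 103, 10, 12)
Output shape: (6, 12360)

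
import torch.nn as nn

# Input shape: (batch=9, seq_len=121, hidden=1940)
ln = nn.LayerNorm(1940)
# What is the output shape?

Input shape: (9, 121, 1940)
Output shape: (9, 121, 1940)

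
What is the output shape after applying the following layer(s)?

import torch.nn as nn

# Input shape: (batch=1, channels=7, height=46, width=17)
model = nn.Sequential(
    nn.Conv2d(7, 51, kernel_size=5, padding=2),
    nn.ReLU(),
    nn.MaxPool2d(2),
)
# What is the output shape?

Input shape: (1, 7, 46, 17)
  -> after Conv2d: (1, 51, 46, 17)
  -> after ReLU: (1, 51, 46, 17)
Output shape: (1, 51, 23, 8)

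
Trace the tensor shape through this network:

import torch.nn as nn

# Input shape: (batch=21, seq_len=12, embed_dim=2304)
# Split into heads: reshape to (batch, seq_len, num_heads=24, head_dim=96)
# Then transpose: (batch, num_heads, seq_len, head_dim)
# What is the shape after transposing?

Input shape: (21, 12, 2304)
  -> after reshape: (21, 12, 24, 96)
Output shape: (21, 24, 12, 96)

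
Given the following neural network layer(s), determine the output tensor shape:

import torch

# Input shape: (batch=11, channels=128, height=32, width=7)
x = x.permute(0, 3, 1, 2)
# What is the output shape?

Input shape: (11, 128, 32, 7)
Output shape: (11, 7, 128, 32)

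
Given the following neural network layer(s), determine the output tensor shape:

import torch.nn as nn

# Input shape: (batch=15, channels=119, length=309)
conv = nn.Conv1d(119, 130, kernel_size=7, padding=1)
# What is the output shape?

Input shape: (15, 119, 309)
Output shape: (15, 130, 305)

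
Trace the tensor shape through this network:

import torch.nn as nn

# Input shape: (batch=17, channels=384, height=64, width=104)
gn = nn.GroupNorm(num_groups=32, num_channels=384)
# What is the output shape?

Input shape: (17, 384, 64, 104)
Output shape: (17, 384, 64, 104)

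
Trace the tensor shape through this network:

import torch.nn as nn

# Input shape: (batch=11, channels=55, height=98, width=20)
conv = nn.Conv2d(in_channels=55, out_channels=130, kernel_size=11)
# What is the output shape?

Input shape: (11, 55, 98, 20)
Output shape: (11, 130, 88, 10)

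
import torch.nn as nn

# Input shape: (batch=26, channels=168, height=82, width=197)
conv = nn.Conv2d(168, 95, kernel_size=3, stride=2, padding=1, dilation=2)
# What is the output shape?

Input shape: (26, 168, 82, 197)
Output shape: (26, 95, 40, 98)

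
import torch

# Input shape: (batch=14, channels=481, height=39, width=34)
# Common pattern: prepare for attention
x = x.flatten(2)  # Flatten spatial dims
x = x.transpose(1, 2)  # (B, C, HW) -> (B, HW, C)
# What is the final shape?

Input shape: (14, 481, 39, 34)
  -> after flatten(2): (14, 481, 1326)
Output shape: (14, 1326, 481)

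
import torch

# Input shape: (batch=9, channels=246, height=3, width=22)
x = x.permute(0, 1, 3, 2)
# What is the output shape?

Input shape: (9, 246, 3, 22)
Output shape: (9, 246, 22, 3)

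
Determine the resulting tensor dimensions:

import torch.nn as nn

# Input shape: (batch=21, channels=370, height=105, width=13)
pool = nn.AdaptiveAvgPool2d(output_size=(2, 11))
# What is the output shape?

Input shape: (21, 370, 105, 13)
Output shape: (21, 370, 2, 11)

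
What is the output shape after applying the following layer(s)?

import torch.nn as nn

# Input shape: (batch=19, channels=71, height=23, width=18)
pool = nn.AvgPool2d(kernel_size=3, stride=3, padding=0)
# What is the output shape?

Input shape: (19, 71, 23, 18)
Output shape: (19, 71, 7, 6)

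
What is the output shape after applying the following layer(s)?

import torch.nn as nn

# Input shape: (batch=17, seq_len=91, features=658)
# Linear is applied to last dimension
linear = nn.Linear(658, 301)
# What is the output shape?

Input shape: (17, 91, 658)
Output shape: (17, 91, 301)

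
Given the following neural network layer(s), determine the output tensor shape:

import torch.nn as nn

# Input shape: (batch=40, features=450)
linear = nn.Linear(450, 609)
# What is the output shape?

Input shape: (40, 450)
Output shape: (40, 609)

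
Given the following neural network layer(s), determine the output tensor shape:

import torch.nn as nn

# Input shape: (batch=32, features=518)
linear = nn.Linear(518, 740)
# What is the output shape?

Input shape: (32, 518)
Output shape: (32, 740)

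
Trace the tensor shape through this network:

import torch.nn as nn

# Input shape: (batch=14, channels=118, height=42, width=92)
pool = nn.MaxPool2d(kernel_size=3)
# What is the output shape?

Input shape: (14, 118, 42, 92)
Output shape: (14, 118, 14, 30)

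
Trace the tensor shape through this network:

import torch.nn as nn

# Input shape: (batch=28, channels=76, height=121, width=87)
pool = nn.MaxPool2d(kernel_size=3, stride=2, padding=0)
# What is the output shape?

Input shape: (28, 76, 121, 87)
Output shape: (28, 76, 60, 43)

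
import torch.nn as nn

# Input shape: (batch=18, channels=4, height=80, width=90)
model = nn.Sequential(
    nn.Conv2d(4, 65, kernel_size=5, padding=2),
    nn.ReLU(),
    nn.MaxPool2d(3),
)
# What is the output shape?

Input shape: (18, 4, 80, 90)
  -> after Conv2d: (18, 65, 80, 90)
  -> after ReLU: (18, 65, 80, 90)
Output shape: (18, 65, 26, 30)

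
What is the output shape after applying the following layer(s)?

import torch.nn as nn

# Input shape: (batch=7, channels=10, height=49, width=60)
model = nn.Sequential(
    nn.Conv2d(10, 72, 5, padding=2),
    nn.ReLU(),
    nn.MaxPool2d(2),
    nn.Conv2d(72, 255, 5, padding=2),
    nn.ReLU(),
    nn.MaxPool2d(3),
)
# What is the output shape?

Input shape: (7, 10, 49, 60)
  -> after first Conv2d: (7, 72, 49, 60)
  -> after first MaxPool2d: (7, 72, 24, 30)
  -> after second Conv2d: (7, 255, 24, 30)
Output shape: (7, 255, 8, 10)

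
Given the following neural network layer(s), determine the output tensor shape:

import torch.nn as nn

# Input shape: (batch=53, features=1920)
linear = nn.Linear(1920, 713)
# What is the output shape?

Input shape: (53, 1920)
Output shape: (53, 713)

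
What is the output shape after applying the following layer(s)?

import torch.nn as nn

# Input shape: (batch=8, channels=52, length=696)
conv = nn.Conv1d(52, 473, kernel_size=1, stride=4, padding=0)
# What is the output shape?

Input shape: (8, 52, 696)
Output shape: (8, 473, 174)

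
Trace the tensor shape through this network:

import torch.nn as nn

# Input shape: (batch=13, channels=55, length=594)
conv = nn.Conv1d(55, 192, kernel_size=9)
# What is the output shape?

Input shape: (13, 55, 594)
Output shape: (13, 192, 586)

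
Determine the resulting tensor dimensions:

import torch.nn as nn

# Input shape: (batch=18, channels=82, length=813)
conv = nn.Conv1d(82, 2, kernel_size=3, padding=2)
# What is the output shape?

Input shape: (18, 82, 813)
Output shape: (18, 2, 815)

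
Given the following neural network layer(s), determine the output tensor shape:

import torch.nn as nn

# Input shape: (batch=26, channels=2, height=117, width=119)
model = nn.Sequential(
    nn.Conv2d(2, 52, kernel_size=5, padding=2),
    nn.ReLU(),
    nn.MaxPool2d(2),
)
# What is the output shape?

Input shape: (26, 2, 117, 119)
  -> after Conv2d: (26, 52, 117, 119)
  -> after ReLU: (26, 52, 117, 119)
Output shape: (26, 52, 58, 59)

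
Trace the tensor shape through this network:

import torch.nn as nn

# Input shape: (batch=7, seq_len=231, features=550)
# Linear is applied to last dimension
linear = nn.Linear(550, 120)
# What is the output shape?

Input shape: (7, 231, 550)
Output shape: (7, 231, 120)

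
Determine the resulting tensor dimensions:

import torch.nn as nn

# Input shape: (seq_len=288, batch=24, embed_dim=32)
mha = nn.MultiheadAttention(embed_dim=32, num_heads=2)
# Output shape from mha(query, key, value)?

Input shape: (288, 24, 32)
Output shape: (288, 24, 32)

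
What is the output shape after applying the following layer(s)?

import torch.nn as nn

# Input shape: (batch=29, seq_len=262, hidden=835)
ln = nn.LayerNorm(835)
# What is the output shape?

Input shape: (29, 262, 835)
Output shape: (29, 262, 835)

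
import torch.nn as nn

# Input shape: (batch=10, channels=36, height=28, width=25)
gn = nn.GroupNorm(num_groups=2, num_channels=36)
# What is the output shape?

Input shape: (10, 36, 28, 25)
Output shape: (10, 36, 28, 25)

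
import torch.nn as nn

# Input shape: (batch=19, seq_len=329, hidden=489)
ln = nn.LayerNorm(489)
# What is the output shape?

Input shape: (19, 329, 489)
Output shape: (19, 329, 489)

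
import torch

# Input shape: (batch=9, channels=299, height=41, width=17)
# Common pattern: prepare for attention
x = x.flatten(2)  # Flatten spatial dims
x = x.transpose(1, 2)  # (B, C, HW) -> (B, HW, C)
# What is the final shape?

Input shape: (9, 299, 41, 17)
  -> after flatten(2): (9, 299, 697)
Output shape: (9, 697, 299)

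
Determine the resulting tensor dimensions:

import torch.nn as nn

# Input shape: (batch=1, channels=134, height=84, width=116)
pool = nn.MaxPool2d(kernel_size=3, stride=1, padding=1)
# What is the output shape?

Input shape: (1, 134, 84, 116)
Output shape: (1, 134, 84, 116)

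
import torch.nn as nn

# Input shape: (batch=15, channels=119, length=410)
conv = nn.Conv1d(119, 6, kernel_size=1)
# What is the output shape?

Input shape: (15, 119, 410)
Output shape: (15, 6, 410)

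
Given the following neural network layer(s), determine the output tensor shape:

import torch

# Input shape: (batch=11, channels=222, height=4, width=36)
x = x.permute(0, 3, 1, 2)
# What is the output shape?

Input shape: (11, 222, 4, 36)
Output shape: (11, 36, 222, 4)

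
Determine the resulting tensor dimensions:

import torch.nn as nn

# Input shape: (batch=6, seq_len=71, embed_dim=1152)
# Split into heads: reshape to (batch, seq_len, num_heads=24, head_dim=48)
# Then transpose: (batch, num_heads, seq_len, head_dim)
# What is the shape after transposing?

Input shape: (6, 71, 1152)
  -> after reshape: (6, 71, 24, 48)
Output shape: (6, 24, 71, 48)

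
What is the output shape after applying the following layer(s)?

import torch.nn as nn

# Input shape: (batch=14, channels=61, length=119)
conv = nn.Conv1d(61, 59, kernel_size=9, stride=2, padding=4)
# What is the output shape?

Input shape: (14, 61, 119)
Output shape: (14, 59, 60)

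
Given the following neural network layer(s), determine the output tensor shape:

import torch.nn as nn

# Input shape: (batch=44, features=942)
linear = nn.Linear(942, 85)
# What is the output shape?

Input shape: (44, 942)
Output shape: (44, 85)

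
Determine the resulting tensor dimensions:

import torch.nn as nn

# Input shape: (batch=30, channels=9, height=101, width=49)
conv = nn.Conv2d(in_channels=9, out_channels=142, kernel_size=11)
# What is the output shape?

Input shape: (30, 9, 101, 49)
Output shape: (30, 142, 91, 39)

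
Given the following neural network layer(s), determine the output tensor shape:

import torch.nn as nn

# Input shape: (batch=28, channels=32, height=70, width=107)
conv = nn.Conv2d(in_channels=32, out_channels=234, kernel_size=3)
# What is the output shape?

Input shape: (28, 32, 70, 107)
Output shape: (28, 234, 68, 105)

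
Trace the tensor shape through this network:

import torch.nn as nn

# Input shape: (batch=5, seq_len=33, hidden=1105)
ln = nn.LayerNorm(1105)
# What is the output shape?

Input shape: (5, 33, 1105)
Output shape: (5, 33, 1105)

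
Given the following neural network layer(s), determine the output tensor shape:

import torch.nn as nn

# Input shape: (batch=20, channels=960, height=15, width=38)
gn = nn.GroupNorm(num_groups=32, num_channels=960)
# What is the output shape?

Input shape: (20, 960, 15, 38)
Output shape: (20, 960, 15, 38)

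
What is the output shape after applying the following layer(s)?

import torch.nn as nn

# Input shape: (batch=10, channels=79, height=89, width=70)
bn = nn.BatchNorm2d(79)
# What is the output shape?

Input shape: (10, 79, 89, 70)
Output shape: (10, 79, 89, 70)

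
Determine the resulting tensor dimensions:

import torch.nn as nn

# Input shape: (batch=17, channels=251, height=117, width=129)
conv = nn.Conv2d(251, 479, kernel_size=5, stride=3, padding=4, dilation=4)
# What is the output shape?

Input shape: (17, 251, 117, 129)
Output shape: (17, 479, 37, 41)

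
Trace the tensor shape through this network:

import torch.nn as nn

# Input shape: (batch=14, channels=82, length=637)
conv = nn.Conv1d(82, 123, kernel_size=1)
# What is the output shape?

Input shape: (14, 82, 637)
Output shape: (14, 123, 637)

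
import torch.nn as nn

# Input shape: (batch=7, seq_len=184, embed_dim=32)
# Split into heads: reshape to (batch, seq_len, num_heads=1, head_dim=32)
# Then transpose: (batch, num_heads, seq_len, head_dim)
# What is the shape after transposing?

Input shape: (7, 184, 32)
  -> after reshape: (7, 184, 1, 32)
Output shape: (7, 1, 184, 32)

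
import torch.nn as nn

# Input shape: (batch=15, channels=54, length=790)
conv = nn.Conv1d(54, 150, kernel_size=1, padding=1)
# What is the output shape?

Input shape: (15, 54, 790)
Output shape: (15, 150, 792)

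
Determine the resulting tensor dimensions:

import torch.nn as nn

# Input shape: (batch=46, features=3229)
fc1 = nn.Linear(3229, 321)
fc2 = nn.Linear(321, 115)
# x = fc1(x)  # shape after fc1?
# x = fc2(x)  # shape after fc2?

Input shape: (46, 3229)
  -> after fc1: (46, 321)
Output shape: (46, 115)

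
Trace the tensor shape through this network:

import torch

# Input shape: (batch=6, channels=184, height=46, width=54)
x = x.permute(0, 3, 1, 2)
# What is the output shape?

Input shape: (6, 184, 46, 54)
Output shape: (6, 54, 184, 46)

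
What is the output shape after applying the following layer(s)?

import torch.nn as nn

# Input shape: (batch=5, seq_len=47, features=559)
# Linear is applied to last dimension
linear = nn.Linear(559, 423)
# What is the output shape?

Input shape: (5, 47, 559)
Output shape: (5, 47, 423)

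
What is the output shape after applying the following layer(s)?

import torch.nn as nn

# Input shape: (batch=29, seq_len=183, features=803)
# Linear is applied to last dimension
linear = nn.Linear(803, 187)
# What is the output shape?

Input shape: (29, 183, 803)
Output shape: (29, 183, 187)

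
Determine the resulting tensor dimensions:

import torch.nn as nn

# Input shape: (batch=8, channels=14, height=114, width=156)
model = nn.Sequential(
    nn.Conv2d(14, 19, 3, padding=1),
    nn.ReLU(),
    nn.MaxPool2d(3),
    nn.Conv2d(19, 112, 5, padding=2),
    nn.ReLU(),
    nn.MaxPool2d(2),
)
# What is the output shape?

Input shape: (8, 14, 114, 156)
  -> after first Conv2d: (8, 19, 114, 156)
  -> after first MaxPool2d: (8, 19, 38, 52)
  -> after second Conv2d: (8, 112, 38, 52)
Output shape: (8, 112, 19, 26)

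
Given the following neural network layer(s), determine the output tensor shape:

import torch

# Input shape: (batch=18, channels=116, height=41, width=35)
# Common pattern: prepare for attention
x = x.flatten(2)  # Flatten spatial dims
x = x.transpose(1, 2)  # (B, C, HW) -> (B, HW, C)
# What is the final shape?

Input shape: (18, 116, 41, 35)
  -> after flatten(2): (18, 116, 1435)
Output shape: (18, 1435, 116)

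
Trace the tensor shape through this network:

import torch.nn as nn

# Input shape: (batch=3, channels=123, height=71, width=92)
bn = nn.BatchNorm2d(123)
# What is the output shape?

Input shape: (3, 123, 71, 92)
Output shape: (3, 123, 71, 92)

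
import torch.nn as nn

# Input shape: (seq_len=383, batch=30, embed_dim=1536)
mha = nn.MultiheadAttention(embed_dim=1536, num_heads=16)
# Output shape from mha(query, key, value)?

Input shape: (383, 30, 1536)
Output shape: (383, 30, 1536)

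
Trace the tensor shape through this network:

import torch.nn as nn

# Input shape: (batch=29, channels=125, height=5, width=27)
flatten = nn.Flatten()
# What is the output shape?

Input shape: (29, 125, 5, 27)
Output shape: (29, 16875)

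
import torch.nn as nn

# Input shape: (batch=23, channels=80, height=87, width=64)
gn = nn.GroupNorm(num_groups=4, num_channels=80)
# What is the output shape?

Input shape: (23, 80, 87, 64)
Output shape: (23, 80, 87, 64)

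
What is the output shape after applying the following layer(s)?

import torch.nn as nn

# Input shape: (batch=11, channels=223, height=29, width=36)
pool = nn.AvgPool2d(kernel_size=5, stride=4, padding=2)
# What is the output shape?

Input shape: (11, 223, 29, 36)
Output shape: (11, 223, 8, 9)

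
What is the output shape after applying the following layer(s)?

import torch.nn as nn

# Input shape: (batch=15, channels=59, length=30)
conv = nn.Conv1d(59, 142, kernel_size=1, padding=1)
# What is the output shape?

Input shape: (15, 59, 30)
Output shape: (15, 142, 32)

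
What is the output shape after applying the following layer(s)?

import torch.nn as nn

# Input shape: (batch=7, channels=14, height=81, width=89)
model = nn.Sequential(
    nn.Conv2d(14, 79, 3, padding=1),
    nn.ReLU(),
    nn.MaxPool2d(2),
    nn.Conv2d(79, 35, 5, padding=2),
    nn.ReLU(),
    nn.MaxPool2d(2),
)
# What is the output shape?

Input shape: (7, 14, 81, 89)
  -> after first Conv2d: (7, 79, 81, 89)
  -> after first MaxPool2d: (7, 79, 40, 44)
  -> after second Conv2d: (7, 35, 40, 44)
Output shape: (7, 35, 20, 22)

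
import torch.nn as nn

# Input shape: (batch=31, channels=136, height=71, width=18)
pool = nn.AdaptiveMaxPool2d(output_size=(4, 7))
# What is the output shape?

Input shape: (31, 136, 71, 18)
Output shape: (31, 136, 4, 7)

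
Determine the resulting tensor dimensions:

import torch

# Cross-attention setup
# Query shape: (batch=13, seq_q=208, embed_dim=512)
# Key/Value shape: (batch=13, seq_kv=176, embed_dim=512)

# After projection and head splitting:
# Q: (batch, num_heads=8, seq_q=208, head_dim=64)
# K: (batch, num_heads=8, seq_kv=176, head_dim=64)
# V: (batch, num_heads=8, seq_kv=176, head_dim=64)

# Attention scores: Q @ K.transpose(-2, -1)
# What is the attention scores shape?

Input shape: (13, 208, 512)
Output shape: (13, 8, 208, 176)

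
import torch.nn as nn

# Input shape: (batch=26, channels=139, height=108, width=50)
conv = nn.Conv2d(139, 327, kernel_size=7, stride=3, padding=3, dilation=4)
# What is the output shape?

Input shape: (26, 139, 108, 50)
Output shape: (26, 327, 30, 11)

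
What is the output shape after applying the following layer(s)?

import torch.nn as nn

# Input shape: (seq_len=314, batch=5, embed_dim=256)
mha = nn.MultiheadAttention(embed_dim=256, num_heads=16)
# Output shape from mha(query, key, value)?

Input shape: (314, 5, 256)
Output shape: (314, 5, 256)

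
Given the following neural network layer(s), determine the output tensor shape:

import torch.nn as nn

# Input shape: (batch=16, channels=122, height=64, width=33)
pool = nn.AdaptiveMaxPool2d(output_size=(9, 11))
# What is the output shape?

Input shape: (16, 122, 64, 33)
Output shape: (16, 122, 9, 11)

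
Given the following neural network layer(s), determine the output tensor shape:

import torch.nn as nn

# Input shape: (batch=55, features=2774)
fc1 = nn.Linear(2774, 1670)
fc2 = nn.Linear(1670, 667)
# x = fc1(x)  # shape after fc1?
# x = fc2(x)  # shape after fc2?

Input shape: (55, 2774)
  -> after fc1: (55, 1670)
Output shape: (55, 667)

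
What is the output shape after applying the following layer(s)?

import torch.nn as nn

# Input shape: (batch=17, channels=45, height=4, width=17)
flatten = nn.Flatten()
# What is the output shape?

Input shape: (17, 45, 4, 17)
Output shape: (17, 3060)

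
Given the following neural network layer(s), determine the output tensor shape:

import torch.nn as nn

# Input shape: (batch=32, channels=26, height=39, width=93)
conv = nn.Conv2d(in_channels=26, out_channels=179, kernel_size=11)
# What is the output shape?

Input shape: (32, 26, 39, 93)
Output shape: (32, 179, 29, 83)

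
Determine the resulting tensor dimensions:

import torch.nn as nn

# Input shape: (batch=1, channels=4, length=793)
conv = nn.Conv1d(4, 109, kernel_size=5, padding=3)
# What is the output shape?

Input shape: (1, 4, 793)
Output shape: (1, 109, 795)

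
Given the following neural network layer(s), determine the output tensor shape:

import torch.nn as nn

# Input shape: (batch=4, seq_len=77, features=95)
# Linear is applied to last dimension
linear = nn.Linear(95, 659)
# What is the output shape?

Input shape: (4, 77, 95)
Output shape: (4, 77, 659)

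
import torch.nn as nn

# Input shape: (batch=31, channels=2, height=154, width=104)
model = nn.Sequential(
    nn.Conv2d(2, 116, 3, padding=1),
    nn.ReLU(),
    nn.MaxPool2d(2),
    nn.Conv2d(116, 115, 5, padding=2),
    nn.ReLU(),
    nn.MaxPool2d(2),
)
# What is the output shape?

Input shape: (31, 2, 154, 104)
  -> after first Conv2d: (31, 116, 154, 104)
  -> after first MaxPool2d: (31, 116, 77, 52)
  -> after second Conv2d: (31, 115, 77, 52)
Output shape: (31, 115, 38, 26)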